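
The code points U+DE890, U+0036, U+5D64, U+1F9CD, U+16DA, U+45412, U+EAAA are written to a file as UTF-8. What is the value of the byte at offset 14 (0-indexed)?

U+DE890 → 4-byte form F3 9E A2 90 at offsets 0–3.
U+0036 → 1-byte form 36 at offsets 4–4.
U+5D64 → 3-byte form E5 B5 A4 at offsets 5–7.
U+1F9CD → 4-byte form F0 9F A7 8D at offsets 8–11.
U+16DA → 3-byte form E1 9B 9A at offsets 12–14.
Offset 14 falls in char 5's range; it's byte 3 of E1 9B 9A = 0x9A.

0x9A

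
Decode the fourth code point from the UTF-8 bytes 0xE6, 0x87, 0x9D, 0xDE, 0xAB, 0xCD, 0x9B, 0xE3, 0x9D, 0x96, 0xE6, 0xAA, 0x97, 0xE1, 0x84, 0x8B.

Offset 0: leading byte 0xE6 = 11100110 → 3-byte char #1 = E6 87 9D.
Offset 3: leading byte 0xDE = 11011110 → 2-byte char #2 = DE AB.
Offset 5: leading byte 0xCD = 11001101 → 2-byte char #3 = CD 9B.
Offset 7: leading byte 0xE3 = 11100011 → 3-byte char #4 = E3 9D 96.
Leading byte 0xE3 = 11100011 matches 1110xxxx → 3-byte sequence.
Byte 1: 0xE3 = 11100011, payload 0011 (4 bits).
Byte 2: 0x9D = 10011101 (10xxxxxx ✓), payload 011101.
Byte 3: 0x96 = 10010110 (10xxxxxx ✓), payload 010110.
Concatenate: 0011011101010110 = 0x3756 (16 bits → U+3756).

U+3756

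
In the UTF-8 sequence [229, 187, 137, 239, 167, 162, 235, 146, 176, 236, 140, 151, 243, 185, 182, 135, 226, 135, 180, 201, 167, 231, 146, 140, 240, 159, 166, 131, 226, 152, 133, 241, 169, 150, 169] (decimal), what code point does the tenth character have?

U+2605

Offset 0: leading byte 0xE5 = 11100101 → 3-byte char #1 = E5 BB 89.
Offset 3: leading byte 0xEF = 11101111 → 3-byte char #2 = EF A7 A2.
Offset 6: leading byte 0xEB = 11101011 → 3-byte char #3 = EB 92 B0.
Offset 9: leading byte 0xEC = 11101100 → 3-byte char #4 = EC 8C 97.
Offset 12: leading byte 0xF3 = 11110011 → 4-byte char #5 = F3 B9 B6 87.
Offset 16: leading byte 0xE2 = 11100010 → 3-byte char #6 = E2 87 B4.
Offset 19: leading byte 0xC9 = 11001001 → 2-byte char #7 = C9 A7.
Offset 21: leading byte 0xE7 = 11100111 → 3-byte char #8 = E7 92 8C.
Offset 24: leading byte 0xF0 = 11110000 → 4-byte char #9 = F0 9F A6 83.
Offset 28: leading byte 0xE2 = 11100010 → 3-byte char #10 = E2 98 85.
Leading byte 0xE2 = 11100010 matches 1110xxxx → 3-byte sequence.
Byte 1: 0xE2 = 11100010, payload 0010 (4 bits).
Byte 2: 0x98 = 10011000 (10xxxxxx ✓), payload 011000.
Byte 3: 0x85 = 10000101 (10xxxxxx ✓), payload 000101.
Concatenate: 0010011000000101 = 0x2605 (16 bits → U+2605).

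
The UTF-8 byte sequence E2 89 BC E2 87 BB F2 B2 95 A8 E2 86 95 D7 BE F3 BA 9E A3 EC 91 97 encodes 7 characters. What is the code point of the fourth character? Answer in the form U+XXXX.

Offset 0: leading byte 0xE2 = 11100010 → 3-byte char #1 = E2 89 BC.
Offset 3: leading byte 0xE2 = 11100010 → 3-byte char #2 = E2 87 BB.
Offset 6: leading byte 0xF2 = 11110010 → 4-byte char #3 = F2 B2 95 A8.
Offset 10: leading byte 0xE2 = 11100010 → 3-byte char #4 = E2 86 95.
Leading byte 0xE2 = 11100010 matches 1110xxxx → 3-byte sequence.
Byte 1: 0xE2 = 11100010, payload 0010 (4 bits).
Byte 2: 0x86 = 10000110 (10xxxxxx ✓), payload 000110.
Byte 3: 0x95 = 10010101 (10xxxxxx ✓), payload 010101.
Concatenate: 0010000110010101 = 0x2195 (16 bits → U+2195).

U+2195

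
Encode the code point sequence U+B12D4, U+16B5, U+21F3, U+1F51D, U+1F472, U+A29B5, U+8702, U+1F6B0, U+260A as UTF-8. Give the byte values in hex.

F2 B1 8B 94 E1 9A B5 E2 87 B3 F0 9F 94 9D F0 9F 91 B2 F2 A2 A6 B5 E8 9C 82 F0 9F 9A B0 E2 98 8A

U+B12D4: 4-byte form → F2 B1 8B 94.
U+16B5: 3-byte form → E1 9A B5.
U+21F3: 3-byte form → E2 87 B3.
U+1F51D: 4-byte form → F0 9F 94 9D.
U+1F472: 4-byte form → F0 9F 91 B2.
U+A29B5: 4-byte form → F2 A2 A6 B5.
U+8702: 3-byte form → E8 9C 82.
U+1F6B0: 4-byte form → F0 9F 9A B0.
U+260A: 3-byte form → E2 98 8A.
Concatenated (32 bytes): F2 B1 8B 94 E1 9A B5 E2 87 B3 F0 9F 94 9D F0 9F 91 B2 F2 A2 A6 B5 E8 9C 82 F0 9F 9A B0 E2 98 8A.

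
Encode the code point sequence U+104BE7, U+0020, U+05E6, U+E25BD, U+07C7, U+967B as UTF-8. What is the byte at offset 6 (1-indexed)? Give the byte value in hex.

1-indexed offset 6 is 0-indexed offset 5.
U+104BE7 → 4-byte form F4 84 AF A7 at offsets 0–3.
U+0020 → 1-byte form 20 at offsets 4–4.
U+05E6 → 2-byte form D7 A6 at offsets 5–6.
Offset 5 falls in char 3's range; it's byte 1 of D7 A6 = 0xD7.

0xD7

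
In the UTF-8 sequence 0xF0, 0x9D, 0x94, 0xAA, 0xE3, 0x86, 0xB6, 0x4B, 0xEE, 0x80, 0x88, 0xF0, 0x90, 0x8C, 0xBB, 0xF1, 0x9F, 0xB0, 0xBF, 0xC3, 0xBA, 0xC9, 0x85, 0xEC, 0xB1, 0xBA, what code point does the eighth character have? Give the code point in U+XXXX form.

U+0245

Offset 0: leading byte 0xF0 = 11110000 → 4-byte char #1 = F0 9D 94 AA.
Offset 4: leading byte 0xE3 = 11100011 → 3-byte char #2 = E3 86 B6.
Offset 7: leading byte 0x4B = 01001011 → 1-byte char #3 = 4B.
Offset 8: leading byte 0xEE = 11101110 → 3-byte char #4 = EE 80 88.
Offset 11: leading byte 0xF0 = 11110000 → 4-byte char #5 = F0 90 8C BB.
Offset 15: leading byte 0xF1 = 11110001 → 4-byte char #6 = F1 9F B0 BF.
Offset 19: leading byte 0xC3 = 11000011 → 2-byte char #7 = C3 BA.
Offset 21: leading byte 0xC9 = 11001001 → 2-byte char #8 = C9 85.
Leading byte 0xC9 = 11001001 matches 110xxxxx → 2-byte sequence.
Byte 1: 0xC9 = 11001001, payload 01001 (5 bits).
Byte 2: 0x85 = 10000101 (10xxxxxx ✓), payload 000101.
Concatenate: 01001000101 = 0x245 (11 bits → U+0245).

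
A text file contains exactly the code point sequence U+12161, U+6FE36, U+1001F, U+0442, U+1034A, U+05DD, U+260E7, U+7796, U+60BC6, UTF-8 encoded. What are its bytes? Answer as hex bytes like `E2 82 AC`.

U+12161: 4-byte form → F0 92 85 A1.
U+6FE36: 4-byte form → F1 AF B8 B6.
U+1001F: 4-byte form → F0 90 80 9F.
U+0442: 2-byte form → D1 82.
U+1034A: 4-byte form → F0 90 8D 8A.
U+05DD: 2-byte form → D7 9D.
U+260E7: 4-byte form → F0 A6 83 A7.
U+7796: 3-byte form → E7 9E 96.
U+60BC6: 4-byte form → F1 A0 AF 86.
Concatenated (31 bytes): F0 92 85 A1 F1 AF B8 B6 F0 90 80 9F D1 82 F0 90 8D 8A D7 9D F0 A6 83 A7 E7 9E 96 F1 A0 AF 86.

F0 92 85 A1 F1 AF B8 B6 F0 90 80 9F D1 82 F0 90 8D 8A D7 9D F0 A6 83 A7 E7 9E 96 F1 A0 AF 86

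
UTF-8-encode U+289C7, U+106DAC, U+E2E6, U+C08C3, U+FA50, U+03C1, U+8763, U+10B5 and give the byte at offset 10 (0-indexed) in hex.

U+289C7 → 4-byte form F0 A8 A7 87 at offsets 0–3.
U+106DAC → 4-byte form F4 86 B6 AC at offsets 4–7.
U+E2E6 → 3-byte form EE 8B A6 at offsets 8–10.
Offset 10 falls in char 3's range; it's byte 3 of EE 8B A6 = 0xA6.

0xA6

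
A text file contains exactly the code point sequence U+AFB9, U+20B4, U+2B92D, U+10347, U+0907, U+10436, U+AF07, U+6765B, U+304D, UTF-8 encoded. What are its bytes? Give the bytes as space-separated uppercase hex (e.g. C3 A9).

U+AFB9: 3-byte form → EA BE B9.
U+20B4: 3-byte form → E2 82 B4.
U+2B92D: 4-byte form → F0 AB A4 AD.
U+10347: 4-byte form → F0 90 8D 87.
U+0907: 3-byte form → E0 A4 87.
U+10436: 4-byte form → F0 90 90 B6.
U+AF07: 3-byte form → EA BC 87.
U+6765B: 4-byte form → F1 A7 99 9B.
U+304D: 3-byte form → E3 81 8D.
Concatenated (31 bytes): EA BE B9 E2 82 B4 F0 AB A4 AD F0 90 8D 87 E0 A4 87 F0 90 90 B6 EA BC 87 F1 A7 99 9B E3 81 8D.

EA BE B9 E2 82 B4 F0 AB A4 AD F0 90 8D 87 E0 A4 87 F0 90 90 B6 EA BC 87 F1 A7 99 9B E3 81 8D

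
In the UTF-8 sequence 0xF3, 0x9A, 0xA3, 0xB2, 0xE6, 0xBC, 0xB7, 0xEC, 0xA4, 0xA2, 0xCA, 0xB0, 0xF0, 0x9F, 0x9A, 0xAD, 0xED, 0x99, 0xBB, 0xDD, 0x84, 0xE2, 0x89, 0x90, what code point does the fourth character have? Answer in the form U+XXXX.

Offset 0: leading byte 0xF3 = 11110011 → 4-byte char #1 = F3 9A A3 B2.
Offset 4: leading byte 0xE6 = 11100110 → 3-byte char #2 = E6 BC B7.
Offset 7: leading byte 0xEC = 11101100 → 3-byte char #3 = EC A4 A2.
Offset 10: leading byte 0xCA = 11001010 → 2-byte char #4 = CA B0.
Leading byte 0xCA = 11001010 matches 110xxxxx → 2-byte sequence.
Byte 1: 0xCA = 11001010, payload 01010 (5 bits).
Byte 2: 0xB0 = 10110000 (10xxxxxx ✓), payload 110000.
Concatenate: 01010110000 = 0x2B0 (11 bits → U+02B0).

U+02B0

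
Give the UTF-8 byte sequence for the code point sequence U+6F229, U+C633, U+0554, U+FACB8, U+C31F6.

U+6F229: 4-byte form → F1 AF 88 A9.
U+C633: 3-byte form → EC 98 B3.
U+0554: 2-byte form → D5 94.
U+FACB8: 4-byte form → F3 BA B2 B8.
U+C31F6: 4-byte form → F3 83 87 B6.
Concatenated (17 bytes): F1 AF 88 A9 EC 98 B3 D5 94 F3 BA B2 B8 F3 83 87 B6.

F1 AF 88 A9 EC 98 B3 D5 94 F3 BA B2 B8 F3 83 87 B6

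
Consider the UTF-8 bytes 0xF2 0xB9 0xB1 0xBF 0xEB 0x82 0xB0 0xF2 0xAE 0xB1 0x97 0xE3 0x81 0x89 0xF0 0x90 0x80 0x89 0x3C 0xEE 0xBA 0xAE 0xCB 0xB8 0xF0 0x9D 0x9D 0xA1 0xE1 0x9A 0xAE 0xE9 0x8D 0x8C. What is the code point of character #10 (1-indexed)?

Offset 0: leading byte 0xF2 = 11110010 → 4-byte char #1 = F2 B9 B1 BF.
Offset 4: leading byte 0xEB = 11101011 → 3-byte char #2 = EB 82 B0.
Offset 7: leading byte 0xF2 = 11110010 → 4-byte char #3 = F2 AE B1 97.
Offset 11: leading byte 0xE3 = 11100011 → 3-byte char #4 = E3 81 89.
Offset 14: leading byte 0xF0 = 11110000 → 4-byte char #5 = F0 90 80 89.
Offset 18: leading byte 0x3C = 00111100 → 1-byte char #6 = 3C.
Offset 19: leading byte 0xEE = 11101110 → 3-byte char #7 = EE BA AE.
Offset 22: leading byte 0xCB = 11001011 → 2-byte char #8 = CB B8.
Offset 24: leading byte 0xF0 = 11110000 → 4-byte char #9 = F0 9D 9D A1.
Offset 28: leading byte 0xE1 = 11100001 → 3-byte char #10 = E1 9A AE.
Leading byte 0xE1 = 11100001 matches 1110xxxx → 3-byte sequence.
Byte 1: 0xE1 = 11100001, payload 0001 (4 bits).
Byte 2: 0x9A = 10011010 (10xxxxxx ✓), payload 011010.
Byte 3: 0xAE = 10101110 (10xxxxxx ✓), payload 101110.
Concatenate: 0001011010101110 = 0x16AE (16 bits → U+16AE).

U+16AE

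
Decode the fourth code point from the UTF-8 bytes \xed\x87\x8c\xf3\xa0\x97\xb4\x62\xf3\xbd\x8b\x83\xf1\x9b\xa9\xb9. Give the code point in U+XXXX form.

U+FD2C3

Offset 0: leading byte 0xED = 11101101 → 3-byte char #1 = ED 87 8C.
Offset 3: leading byte 0xF3 = 11110011 → 4-byte char #2 = F3 A0 97 B4.
Offset 7: leading byte 0x62 = 01100010 → 1-byte char #3 = 62.
Offset 8: leading byte 0xF3 = 11110011 → 4-byte char #4 = F3 BD 8B 83.
Leading byte 0xF3 = 11110011 matches 11110xxx → 4-byte sequence.
Byte 1: 0xF3 = 11110011, payload 011 (3 bits).
Byte 2: 0xBD = 10111101 (10xxxxxx ✓), payload 111101.
Byte 3: 0x8B = 10001011 (10xxxxxx ✓), payload 001011.
Byte 4: 0x83 = 10000011 (10xxxxxx ✓), payload 000011.
Concatenate: 011111101001011000011 = 0xFD2C3 (21 bits → U+FD2C3).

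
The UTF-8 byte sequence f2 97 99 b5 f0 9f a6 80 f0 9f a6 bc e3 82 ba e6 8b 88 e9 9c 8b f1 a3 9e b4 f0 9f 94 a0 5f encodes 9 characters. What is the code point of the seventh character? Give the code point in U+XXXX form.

Offset 0: leading byte 0xF2 = 11110010 → 4-byte char #1 = F2 97 99 B5.
Offset 4: leading byte 0xF0 = 11110000 → 4-byte char #2 = F0 9F A6 80.
Offset 8: leading byte 0xF0 = 11110000 → 4-byte char #3 = F0 9F A6 BC.
Offset 12: leading byte 0xE3 = 11100011 → 3-byte char #4 = E3 82 BA.
Offset 15: leading byte 0xE6 = 11100110 → 3-byte char #5 = E6 8B 88.
Offset 18: leading byte 0xE9 = 11101001 → 3-byte char #6 = E9 9C 8B.
Offset 21: leading byte 0xF1 = 11110001 → 4-byte char #7 = F1 A3 9E B4.
Leading byte 0xF1 = 11110001 matches 11110xxx → 4-byte sequence.
Byte 1: 0xF1 = 11110001, payload 001 (3 bits).
Byte 2: 0xA3 = 10100011 (10xxxxxx ✓), payload 100011.
Byte 3: 0x9E = 10011110 (10xxxxxx ✓), payload 011110.
Byte 4: 0xB4 = 10110100 (10xxxxxx ✓), payload 110100.
Concatenate: 001100011011110110100 = 0x637B4 (21 bits → U+637B4).

U+637B4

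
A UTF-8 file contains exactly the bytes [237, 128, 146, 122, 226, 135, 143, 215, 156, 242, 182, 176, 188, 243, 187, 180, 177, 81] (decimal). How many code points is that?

Byte at offset 0: 0xED = 11101101 → 3-byte char (#1). Advance 3.
Byte at offset 3: 0x7A = 01111010 → 1-byte char (#2). Advance 1.
Byte at offset 4: 0xE2 = 11100010 → 3-byte char (#3). Advance 3.
Byte at offset 7: 0xD7 = 11010111 → 2-byte char (#4). Advance 2.
Byte at offset 9: 0xF2 = 11110010 → 4-byte char (#5). Advance 4.
Byte at offset 13: 0xF3 = 11110011 → 4-byte char (#6). Advance 4.
Byte at offset 17: 0x51 = 01010001 → 1-byte char (#7). Advance 1.
Reached end at offset 18 after 7 code points.

7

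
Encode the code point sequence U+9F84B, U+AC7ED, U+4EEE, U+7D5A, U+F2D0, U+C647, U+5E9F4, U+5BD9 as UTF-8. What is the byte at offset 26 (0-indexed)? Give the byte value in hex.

0x99

U+9F84B → 4-byte form F2 9F A1 8B at offsets 0–3.
U+AC7ED → 4-byte form F2 AC 9F AD at offsets 4–7.
U+4EEE → 3-byte form E4 BB AE at offsets 8–10.
U+7D5A → 3-byte form E7 B5 9A at offsets 11–13.
U+F2D0 → 3-byte form EF 8B 90 at offsets 14–16.
U+C647 → 3-byte form EC 99 87 at offsets 17–19.
U+5E9F4 → 4-byte form F1 9E A7 B4 at offsets 20–23.
U+5BD9 → 3-byte form E5 AF 99 at offsets 24–26.
Offset 26 falls in char 8's range; it's byte 3 of E5 AF 99 = 0x99.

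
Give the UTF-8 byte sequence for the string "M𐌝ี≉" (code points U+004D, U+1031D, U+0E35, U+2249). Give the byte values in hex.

U+004D: 1-byte form → 4D.
U+1031D: 4-byte form → F0 90 8C 9D.
U+0E35: 3-byte form → E0 B8 B5.
U+2249: 3-byte form → E2 89 89.
Concatenated (11 bytes): 4D F0 90 8C 9D E0 B8 B5 E2 89 89.

4D F0 90 8C 9D E0 B8 B5 E2 89 89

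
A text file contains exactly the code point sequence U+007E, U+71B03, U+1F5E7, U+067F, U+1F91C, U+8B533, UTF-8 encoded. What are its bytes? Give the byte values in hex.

7E F1 B1 AC 83 F0 9F 97 A7 D9 BF F0 9F A4 9C F2 8B 94 B3

U+007E: 1-byte form → 7E.
U+71B03: 4-byte form → F1 B1 AC 83.
U+1F5E7: 4-byte form → F0 9F 97 A7.
U+067F: 2-byte form → D9 BF.
U+1F91C: 4-byte form → F0 9F A4 9C.
U+8B533: 4-byte form → F2 8B 94 B3.
Concatenated (19 bytes): 7E F1 B1 AC 83 F0 9F 97 A7 D9 BF F0 9F A4 9C F2 8B 94 B3.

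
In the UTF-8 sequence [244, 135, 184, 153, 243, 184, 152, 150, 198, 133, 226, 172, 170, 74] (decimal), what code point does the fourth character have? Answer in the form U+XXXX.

U+2B2A

Offset 0: leading byte 0xF4 = 11110100 → 4-byte char #1 = F4 87 B8 99.
Offset 4: leading byte 0xF3 = 11110011 → 4-byte char #2 = F3 B8 98 96.
Offset 8: leading byte 0xC6 = 11000110 → 2-byte char #3 = C6 85.
Offset 10: leading byte 0xE2 = 11100010 → 3-byte char #4 = E2 AC AA.
Leading byte 0xE2 = 11100010 matches 1110xxxx → 3-byte sequence.
Byte 1: 0xE2 = 11100010, payload 0010 (4 bits).
Byte 2: 0xAC = 10101100 (10xxxxxx ✓), payload 101100.
Byte 3: 0xAA = 10101010 (10xxxxxx ✓), payload 101010.
Concatenate: 0010101100101010 = 0x2B2A (16 bits → U+2B2A).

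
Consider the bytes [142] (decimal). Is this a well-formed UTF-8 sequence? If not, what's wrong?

invalid (continuation byte with no leading byte)

Byte 0x8E = 10001110 has the form 10xxxxxx — a continuation byte — but there is no preceding leading byte.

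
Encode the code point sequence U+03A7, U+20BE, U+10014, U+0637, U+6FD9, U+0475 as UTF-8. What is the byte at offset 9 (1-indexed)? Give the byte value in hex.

1-indexed offset 9 is 0-indexed offset 8.
U+03A7 → 2-byte form CE A7 at offsets 0–1.
U+20BE → 3-byte form E2 82 BE at offsets 2–4.
U+10014 → 4-byte form F0 90 80 94 at offsets 5–8.
Offset 8 falls in char 3's range; it's byte 4 of F0 90 80 94 = 0x94.

0x94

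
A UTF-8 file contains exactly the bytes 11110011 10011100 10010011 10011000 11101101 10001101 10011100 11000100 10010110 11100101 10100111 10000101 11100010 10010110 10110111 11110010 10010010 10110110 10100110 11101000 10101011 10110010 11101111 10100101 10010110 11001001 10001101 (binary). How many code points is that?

Byte at offset 0: 0xF3 = 11110011 → 4-byte char (#1). Advance 4.
Byte at offset 4: 0xED = 11101101 → 3-byte char (#2). Advance 3.
Byte at offset 7: 0xC4 = 11000100 → 2-byte char (#3). Advance 2.
Byte at offset 9: 0xE5 = 11100101 → 3-byte char (#4). Advance 3.
Byte at offset 12: 0xE2 = 11100010 → 3-byte char (#5). Advance 3.
Byte at offset 15: 0xF2 = 11110010 → 4-byte char (#6). Advance 4.
Byte at offset 19: 0xE8 = 11101000 → 3-byte char (#7). Advance 3.
Byte at offset 22: 0xEF = 11101111 → 3-byte char (#8). Advance 3.
Byte at offset 25: 0xC9 = 11001001 → 2-byte char (#9). Advance 2.
Reached end at offset 27 after 9 code points.

9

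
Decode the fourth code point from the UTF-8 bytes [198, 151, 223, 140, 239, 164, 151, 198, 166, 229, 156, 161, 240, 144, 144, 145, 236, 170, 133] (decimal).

U+01A6

Offset 0: leading byte 0xC6 = 11000110 → 2-byte char #1 = C6 97.
Offset 2: leading byte 0xDF = 11011111 → 2-byte char #2 = DF 8C.
Offset 4: leading byte 0xEF = 11101111 → 3-byte char #3 = EF A4 97.
Offset 7: leading byte 0xC6 = 11000110 → 2-byte char #4 = C6 A6.
Leading byte 0xC6 = 11000110 matches 110xxxxx → 2-byte sequence.
Byte 1: 0xC6 = 11000110, payload 00110 (5 bits).
Byte 2: 0xA6 = 10100110 (10xxxxxx ✓), payload 100110.
Concatenate: 00110100110 = 0x1A6 (11 bits → U+01A6).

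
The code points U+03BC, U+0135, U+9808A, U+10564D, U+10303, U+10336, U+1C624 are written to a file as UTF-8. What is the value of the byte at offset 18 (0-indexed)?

0x8C

U+03BC → 2-byte form CE BC at offsets 0–1.
U+0135 → 2-byte form C4 B5 at offsets 2–3.
U+9808A → 4-byte form F2 98 82 8A at offsets 4–7.
U+10564D → 4-byte form F4 85 99 8D at offsets 8–11.
U+10303 → 4-byte form F0 90 8C 83 at offsets 12–15.
U+10336 → 4-byte form F0 90 8C B6 at offsets 16–19.
Offset 18 falls in char 6's range; it's byte 3 of F0 90 8C B6 = 0x8C.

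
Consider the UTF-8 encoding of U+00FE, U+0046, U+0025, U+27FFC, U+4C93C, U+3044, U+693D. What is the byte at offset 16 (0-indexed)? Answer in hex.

0xA4

U+00FE → 2-byte form C3 BE at offsets 0–1.
U+0046 → 1-byte form 46 at offsets 2–2.
U+0025 → 1-byte form 25 at offsets 3–3.
U+27FFC → 4-byte form F0 A7 BF BC at offsets 4–7.
U+4C93C → 4-byte form F1 8C A4 BC at offsets 8–11.
U+3044 → 3-byte form E3 81 84 at offsets 12–14.
U+693D → 3-byte form E6 A4 BD at offsets 15–17.
Offset 16 falls in char 7's range; it's byte 2 of E6 A4 BD = 0xA4.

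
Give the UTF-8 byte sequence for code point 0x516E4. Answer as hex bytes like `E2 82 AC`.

F1 91 9B A4

U+516E4 = 0x516E4 = 333540 decimal. In range U+10000–U+10FFFF → 4-byte form: 11110xxx 10xxxxxx 10xxxxxx 10xxxxxx.
Binary (21 bits): 001010001011011100100.
Split 3+6+6+6: 001 | 010001 | 011011 | 100100.
Byte 1: 11110001 = 0xF1.
Byte 2: 10010001 = 0x91.
Byte 3: 10011011 = 0x9B.
Byte 4: 10100100 = 0xA4.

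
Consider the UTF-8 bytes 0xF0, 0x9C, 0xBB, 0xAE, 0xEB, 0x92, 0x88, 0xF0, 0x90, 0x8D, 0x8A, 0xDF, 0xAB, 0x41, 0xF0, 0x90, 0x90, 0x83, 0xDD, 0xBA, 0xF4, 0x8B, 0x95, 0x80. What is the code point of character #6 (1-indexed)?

Offset 0: leading byte 0xF0 = 11110000 → 4-byte char #1 = F0 9C BB AE.
Offset 4: leading byte 0xEB = 11101011 → 3-byte char #2 = EB 92 88.
Offset 7: leading byte 0xF0 = 11110000 → 4-byte char #3 = F0 90 8D 8A.
Offset 11: leading byte 0xDF = 11011111 → 2-byte char #4 = DF AB.
Offset 13: leading byte 0x41 = 01000001 → 1-byte char #5 = 41.
Offset 14: leading byte 0xF0 = 11110000 → 4-byte char #6 = F0 90 90 83.
Leading byte 0xF0 = 11110000 matches 11110xxx → 4-byte sequence.
Byte 1: 0xF0 = 11110000, payload 000 (3 bits).
Byte 2: 0x90 = 10010000 (10xxxxxx ✓), payload 010000.
Byte 3: 0x90 = 10010000 (10xxxxxx ✓), payload 010000.
Byte 4: 0x83 = 10000011 (10xxxxxx ✓), payload 000011.
Concatenate: 000010000010000000011 = 0x10403 (21 bits → U+10403).

U+10403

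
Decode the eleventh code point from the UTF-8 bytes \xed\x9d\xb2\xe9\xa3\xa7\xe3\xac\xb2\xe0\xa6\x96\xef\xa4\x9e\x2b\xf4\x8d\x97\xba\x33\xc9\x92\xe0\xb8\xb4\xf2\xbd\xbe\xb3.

Offset 0: leading byte 0xED = 11101101 → 3-byte char #1 = ED 9D B2.
Offset 3: leading byte 0xE9 = 11101001 → 3-byte char #2 = E9 A3 A7.
Offset 6: leading byte 0xE3 = 11100011 → 3-byte char #3 = E3 AC B2.
Offset 9: leading byte 0xE0 = 11100000 → 3-byte char #4 = E0 A6 96.
Offset 12: leading byte 0xEF = 11101111 → 3-byte char #5 = EF A4 9E.
Offset 15: leading byte 0x2B = 00101011 → 1-byte char #6 = 2B.
Offset 16: leading byte 0xF4 = 11110100 → 4-byte char #7 = F4 8D 97 BA.
Offset 20: leading byte 0x33 = 00110011 → 1-byte char #8 = 33.
Offset 21: leading byte 0xC9 = 11001001 → 2-byte char #9 = C9 92.
Offset 23: leading byte 0xE0 = 11100000 → 3-byte char #10 = E0 B8 B4.
Offset 26: leading byte 0xF2 = 11110010 → 4-byte char #11 = F2 BD BE B3.
Leading byte 0xF2 = 11110010 matches 11110xxx → 4-byte sequence.
Byte 1: 0xF2 = 11110010, payload 010 (3 bits).
Byte 2: 0xBD = 10111101 (10xxxxxx ✓), payload 111101.
Byte 3: 0xBE = 10111110 (10xxxxxx ✓), payload 111110.
Byte 4: 0xB3 = 10110011 (10xxxxxx ✓), payload 110011.
Concatenate: 010111101111110110011 = 0xBDFB3 (21 bits → U+BDFB3).

U+BDFB3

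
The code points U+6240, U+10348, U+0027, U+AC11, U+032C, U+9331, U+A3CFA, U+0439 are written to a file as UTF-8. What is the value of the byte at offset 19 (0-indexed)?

U+6240 → 3-byte form E6 89 80 at offsets 0–2.
U+10348 → 4-byte form F0 90 8D 88 at offsets 3–6.
U+0027 → 1-byte form 27 at offsets 7–7.
U+AC11 → 3-byte form EA B0 91 at offsets 8–10.
U+032C → 2-byte form CC AC at offsets 11–12.
U+9331 → 3-byte form E9 8C B1 at offsets 13–15.
U+A3CFA → 4-byte form F2 A3 B3 BA at offsets 16–19.
Offset 19 falls in char 7's range; it's byte 4 of F2 A3 B3 BA = 0xBA.

0xBA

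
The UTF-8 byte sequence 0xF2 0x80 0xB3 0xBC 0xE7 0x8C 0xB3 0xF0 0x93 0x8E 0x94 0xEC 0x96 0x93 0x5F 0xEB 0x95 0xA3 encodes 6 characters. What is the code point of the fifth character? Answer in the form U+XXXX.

U+005F

Offset 0: leading byte 0xF2 = 11110010 → 4-byte char #1 = F2 80 B3 BC.
Offset 4: leading byte 0xE7 = 11100111 → 3-byte char #2 = E7 8C B3.
Offset 7: leading byte 0xF0 = 11110000 → 4-byte char #3 = F0 93 8E 94.
Offset 11: leading byte 0xEC = 11101100 → 3-byte char #4 = EC 96 93.
Offset 14: leading byte 0x5F = 01011111 → 1-byte char #5 = 5F.
Leading byte 0x5F = 01011111 matches 0xxxxxxx → 1-byte sequence.
Byte 1: 0x5F = 01011111, payload 1011111 (7 bits).
Concatenate: 1011111 = 0x5F (7 bits → U+005F).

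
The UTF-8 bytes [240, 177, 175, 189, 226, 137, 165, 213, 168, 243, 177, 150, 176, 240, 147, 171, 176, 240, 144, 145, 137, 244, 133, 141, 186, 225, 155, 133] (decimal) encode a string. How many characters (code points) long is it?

Byte at offset 0: 0xF0 = 11110000 → 4-byte char (#1). Advance 4.
Byte at offset 4: 0xE2 = 11100010 → 3-byte char (#2). Advance 3.
Byte at offset 7: 0xD5 = 11010101 → 2-byte char (#3). Advance 2.
Byte at offset 9: 0xF3 = 11110011 → 4-byte char (#4). Advance 4.
Byte at offset 13: 0xF0 = 11110000 → 4-byte char (#5). Advance 4.
Byte at offset 17: 0xF0 = 11110000 → 4-byte char (#6). Advance 4.
Byte at offset 21: 0xF4 = 11110100 → 4-byte char (#7). Advance 4.
Byte at offset 25: 0xE1 = 11100001 → 3-byte char (#8). Advance 3.
Reached end at offset 28 after 8 code points.

8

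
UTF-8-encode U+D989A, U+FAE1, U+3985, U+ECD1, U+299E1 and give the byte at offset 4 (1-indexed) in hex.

0x9A

1-indexed offset 4 is 0-indexed offset 3.
U+D989A → 4-byte form F3 99 A2 9A at offsets 0–3.
Offset 3 falls in char 1's range; it's byte 4 of F3 99 A2 9A = 0x9A.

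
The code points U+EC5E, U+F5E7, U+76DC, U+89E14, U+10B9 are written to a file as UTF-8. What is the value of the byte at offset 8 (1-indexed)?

0x9B

1-indexed offset 8 is 0-indexed offset 7.
U+EC5E → 3-byte form EE B1 9E at offsets 0–2.
U+F5E7 → 3-byte form EF 97 A7 at offsets 3–5.
U+76DC → 3-byte form E7 9B 9C at offsets 6–8.
Offset 7 falls in char 3's range; it's byte 2 of E7 9B 9C = 0x9B.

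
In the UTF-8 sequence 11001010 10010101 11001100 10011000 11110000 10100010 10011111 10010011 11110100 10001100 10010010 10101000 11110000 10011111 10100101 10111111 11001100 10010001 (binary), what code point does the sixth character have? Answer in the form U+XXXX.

U+0311

Offset 0: leading byte 0xCA = 11001010 → 2-byte char #1 = CA 95.
Offset 2: leading byte 0xCC = 11001100 → 2-byte char #2 = CC 98.
Offset 4: leading byte 0xF0 = 11110000 → 4-byte char #3 = F0 A2 9F 93.
Offset 8: leading byte 0xF4 = 11110100 → 4-byte char #4 = F4 8C 92 A8.
Offset 12: leading byte 0xF0 = 11110000 → 4-byte char #5 = F0 9F A5 BF.
Offset 16: leading byte 0xCC = 11001100 → 2-byte char #6 = CC 91.
Leading byte 0xCC = 11001100 matches 110xxxxx → 2-byte sequence.
Byte 1: 0xCC = 11001100, payload 01100 (5 bits).
Byte 2: 0x91 = 10010001 (10xxxxxx ✓), payload 010001.
Concatenate: 01100010001 = 0x311 (11 bits → U+0311).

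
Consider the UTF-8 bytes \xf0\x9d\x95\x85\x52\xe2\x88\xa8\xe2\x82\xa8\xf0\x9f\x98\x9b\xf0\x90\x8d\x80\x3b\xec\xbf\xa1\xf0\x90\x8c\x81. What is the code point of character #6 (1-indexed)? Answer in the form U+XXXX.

U+10340

Offset 0: leading byte 0xF0 = 11110000 → 4-byte char #1 = F0 9D 95 85.
Offset 4: leading byte 0x52 = 01010010 → 1-byte char #2 = 52.
Offset 5: leading byte 0xE2 = 11100010 → 3-byte char #3 = E2 88 A8.
Offset 8: leading byte 0xE2 = 11100010 → 3-byte char #4 = E2 82 A8.
Offset 11: leading byte 0xF0 = 11110000 → 4-byte char #5 = F0 9F 98 9B.
Offset 15: leading byte 0xF0 = 11110000 → 4-byte char #6 = F0 90 8D 80.
Leading byte 0xF0 = 11110000 matches 11110xxx → 4-byte sequence.
Byte 1: 0xF0 = 11110000, payload 000 (3 bits).
Byte 2: 0x90 = 10010000 (10xxxxxx ✓), payload 010000.
Byte 3: 0x8D = 10001101 (10xxxxxx ✓), payload 001101.
Byte 4: 0x80 = 10000000 (10xxxxxx ✓), payload 000000.
Concatenate: 000010000001101000000 = 0x10340 (21 bits → U+10340).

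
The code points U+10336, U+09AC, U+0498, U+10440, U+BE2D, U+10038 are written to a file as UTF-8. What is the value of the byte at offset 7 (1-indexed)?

0xAC

1-indexed offset 7 is 0-indexed offset 6.
U+10336 → 4-byte form F0 90 8C B6 at offsets 0–3.
U+09AC → 3-byte form E0 A6 AC at offsets 4–6.
Offset 6 falls in char 2's range; it's byte 3 of E0 A6 AC = 0xAC.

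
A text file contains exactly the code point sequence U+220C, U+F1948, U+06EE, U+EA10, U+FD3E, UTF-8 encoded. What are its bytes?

U+220C: 3-byte form → E2 88 8C.
U+F1948: 4-byte form → F3 B1 A5 88.
U+06EE: 2-byte form → DB AE.
U+EA10: 3-byte form → EE A8 90.
U+FD3E: 3-byte form → EF B4 BE.
Concatenated (15 bytes): E2 88 8C F3 B1 A5 88 DB AE EE A8 90 EF B4 BE.

E2 88 8C F3 B1 A5 88 DB AE EE A8 90 EF B4 BE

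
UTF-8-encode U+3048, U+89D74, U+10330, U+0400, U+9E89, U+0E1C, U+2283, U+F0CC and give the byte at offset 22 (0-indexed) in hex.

U+3048 → 3-byte form E3 81 88 at offsets 0–2.
U+89D74 → 4-byte form F2 89 B5 B4 at offsets 3–6.
U+10330 → 4-byte form F0 90 8C B0 at offsets 7–10.
U+0400 → 2-byte form D0 80 at offsets 11–12.
U+9E89 → 3-byte form E9 BA 89 at offsets 13–15.
U+0E1C → 3-byte form E0 B8 9C at offsets 16–18.
U+2283 → 3-byte form E2 8A 83 at offsets 19–21.
U+F0CC → 3-byte form EF 83 8C at offsets 22–24.
Offset 22 falls in char 8's range; it's byte 1 of EF 83 8C = 0xEF.

0xEF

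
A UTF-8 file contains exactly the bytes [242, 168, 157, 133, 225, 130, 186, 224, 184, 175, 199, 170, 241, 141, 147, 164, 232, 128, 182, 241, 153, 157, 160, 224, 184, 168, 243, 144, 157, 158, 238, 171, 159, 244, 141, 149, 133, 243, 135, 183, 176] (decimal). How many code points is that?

Byte at offset 0: 0xF2 = 11110010 → 4-byte char (#1). Advance 4.
Byte at offset 4: 0xE1 = 11100001 → 3-byte char (#2). Advance 3.
Byte at offset 7: 0xE0 = 11100000 → 3-byte char (#3). Advance 3.
Byte at offset 10: 0xC7 = 11000111 → 2-byte char (#4). Advance 2.
Byte at offset 12: 0xF1 = 11110001 → 4-byte char (#5). Advance 4.
Byte at offset 16: 0xE8 = 11101000 → 3-byte char (#6). Advance 3.
Byte at offset 19: 0xF1 = 11110001 → 4-byte char (#7). Advance 4.
Byte at offset 23: 0xE0 = 11100000 → 3-byte char (#8). Advance 3.
Byte at offset 26: 0xF3 = 11110011 → 4-byte char (#9). Advance 4.
Byte at offset 30: 0xEE = 11101110 → 3-byte char (#10). Advance 3.
Byte at offset 33: 0xF4 = 11110100 → 4-byte char (#11). Advance 4.
Byte at offset 37: 0xF3 = 11110011 → 4-byte char (#12). Advance 4.
Reached end at offset 41 after 12 code points.

12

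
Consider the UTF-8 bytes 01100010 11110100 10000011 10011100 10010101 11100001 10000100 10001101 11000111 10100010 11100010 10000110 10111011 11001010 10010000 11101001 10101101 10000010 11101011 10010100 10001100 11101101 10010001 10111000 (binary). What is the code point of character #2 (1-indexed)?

Offset 0: leading byte 0x62 = 01100010 → 1-byte char #1 = 62.
Offset 1: leading byte 0xF4 = 11110100 → 4-byte char #2 = F4 83 9C 95.
Leading byte 0xF4 = 11110100 matches 11110xxx → 4-byte sequence.
Byte 1: 0xF4 = 11110100, payload 100 (3 bits).
Byte 2: 0x83 = 10000011 (10xxxxxx ✓), payload 000011.
Byte 3: 0x9C = 10011100 (10xxxxxx ✓), payload 011100.
Byte 4: 0x95 = 10010101 (10xxxxxx ✓), payload 010101.
Concatenate: 100000011011100010101 = 0x103715 (21 bits → U+103715).

U+103715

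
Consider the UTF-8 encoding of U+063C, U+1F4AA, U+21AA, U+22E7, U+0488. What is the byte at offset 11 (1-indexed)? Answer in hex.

1-indexed offset 11 is 0-indexed offset 10.
U+063C → 2-byte form D8 BC at offsets 0–1.
U+1F4AA → 4-byte form F0 9F 92 AA at offsets 2–5.
U+21AA → 3-byte form E2 86 AA at offsets 6–8.
U+22E7 → 3-byte form E2 8B A7 at offsets 9–11.
Offset 10 falls in char 4's range; it's byte 2 of E2 8B A7 = 0x8B.

0x8B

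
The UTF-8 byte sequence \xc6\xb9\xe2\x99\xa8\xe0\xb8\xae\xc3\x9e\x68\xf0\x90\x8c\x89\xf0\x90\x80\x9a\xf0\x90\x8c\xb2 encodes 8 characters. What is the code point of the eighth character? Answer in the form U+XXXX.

U+10332

Offset 0: leading byte 0xC6 = 11000110 → 2-byte char #1 = C6 B9.
Offset 2: leading byte 0xE2 = 11100010 → 3-byte char #2 = E2 99 A8.
Offset 5: leading byte 0xE0 = 11100000 → 3-byte char #3 = E0 B8 AE.
Offset 8: leading byte 0xC3 = 11000011 → 2-byte char #4 = C3 9E.
Offset 10: leading byte 0x68 = 01101000 → 1-byte char #5 = 68.
Offset 11: leading byte 0xF0 = 11110000 → 4-byte char #6 = F0 90 8C 89.
Offset 15: leading byte 0xF0 = 11110000 → 4-byte char #7 = F0 90 80 9A.
Offset 19: leading byte 0xF0 = 11110000 → 4-byte char #8 = F0 90 8C B2.
Leading byte 0xF0 = 11110000 matches 11110xxx → 4-byte sequence.
Byte 1: 0xF0 = 11110000, payload 000 (3 bits).
Byte 2: 0x90 = 10010000 (10xxxxxx ✓), payload 010000.
Byte 3: 0x8C = 10001100 (10xxxxxx ✓), payload 001100.
Byte 4: 0xB2 = 10110010 (10xxxxxx ✓), payload 110010.
Concatenate: 000010000001100110010 = 0x10332 (21 bits → U+10332).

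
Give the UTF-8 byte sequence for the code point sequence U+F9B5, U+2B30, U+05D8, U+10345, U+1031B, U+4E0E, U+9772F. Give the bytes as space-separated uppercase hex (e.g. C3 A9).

EF A6 B5 E2 AC B0 D7 98 F0 90 8D 85 F0 90 8C 9B E4 B8 8E F2 97 9C AF

U+F9B5: 3-byte form → EF A6 B5.
U+2B30: 3-byte form → E2 AC B0.
U+05D8: 2-byte form → D7 98.
U+10345: 4-byte form → F0 90 8D 85.
U+1031B: 4-byte form → F0 90 8C 9B.
U+4E0E: 3-byte form → E4 B8 8E.
U+9772F: 4-byte form → F2 97 9C AF.
Concatenated (23 bytes): EF A6 B5 E2 AC B0 D7 98 F0 90 8D 85 F0 90 8C 9B E4 B8 8E F2 97 9C AF.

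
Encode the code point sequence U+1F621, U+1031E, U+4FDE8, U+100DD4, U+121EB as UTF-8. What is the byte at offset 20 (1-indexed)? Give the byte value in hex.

0xAB

1-indexed offset 20 is 0-indexed offset 19.
U+1F621 → 4-byte form F0 9F 98 A1 at offsets 0–3.
U+1031E → 4-byte form F0 90 8C 9E at offsets 4–7.
U+4FDE8 → 4-byte form F1 8F B7 A8 at offsets 8–11.
U+100DD4 → 4-byte form F4 80 B7 94 at offsets 12–15.
U+121EB → 4-byte form F0 92 87 AB at offsets 16–19.
Offset 19 falls in char 5's range; it's byte 4 of F0 92 87 AB = 0xAB.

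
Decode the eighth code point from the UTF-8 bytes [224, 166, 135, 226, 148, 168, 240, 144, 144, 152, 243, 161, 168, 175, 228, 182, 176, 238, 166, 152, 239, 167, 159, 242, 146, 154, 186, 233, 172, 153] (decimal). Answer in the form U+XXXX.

U+926BA

Offset 0: leading byte 0xE0 = 11100000 → 3-byte char #1 = E0 A6 87.
Offset 3: leading byte 0xE2 = 11100010 → 3-byte char #2 = E2 94 A8.
Offset 6: leading byte 0xF0 = 11110000 → 4-byte char #3 = F0 90 90 98.
Offset 10: leading byte 0xF3 = 11110011 → 4-byte char #4 = F3 A1 A8 AF.
Offset 14: leading byte 0xE4 = 11100100 → 3-byte char #5 = E4 B6 B0.
Offset 17: leading byte 0xEE = 11101110 → 3-byte char #6 = EE A6 98.
Offset 20: leading byte 0xEF = 11101111 → 3-byte char #7 = EF A7 9F.
Offset 23: leading byte 0xF2 = 11110010 → 4-byte char #8 = F2 92 9A BA.
Leading byte 0xF2 = 11110010 matches 11110xxx → 4-byte sequence.
Byte 1: 0xF2 = 11110010, payload 010 (3 bits).
Byte 2: 0x92 = 10010010 (10xxxxxx ✓), payload 010010.
Byte 3: 0x9A = 10011010 (10xxxxxx ✓), payload 011010.
Byte 4: 0xBA = 10111010 (10xxxxxx ✓), payload 111010.
Concatenate: 010010010011010111010 = 0x926BA (21 bits → U+926BA).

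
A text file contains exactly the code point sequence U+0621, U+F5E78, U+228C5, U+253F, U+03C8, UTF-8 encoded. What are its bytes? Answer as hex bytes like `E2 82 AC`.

U+0621: 2-byte form → D8 A1.
U+F5E78: 4-byte form → F3 B5 B9 B8.
U+228C5: 4-byte form → F0 A2 A3 85.
U+253F: 3-byte form → E2 94 BF.
U+03C8: 2-byte form → CF 88.
Concatenated (15 bytes): D8 A1 F3 B5 B9 B8 F0 A2 A3 85 E2 94 BF CF 88.

D8 A1 F3 B5 B9 B8 F0 A2 A3 85 E2 94 BF CF 88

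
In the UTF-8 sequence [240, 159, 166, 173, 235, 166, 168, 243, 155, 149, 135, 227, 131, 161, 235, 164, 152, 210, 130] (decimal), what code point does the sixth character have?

Offset 0: leading byte 0xF0 = 11110000 → 4-byte char #1 = F0 9F A6 AD.
Offset 4: leading byte 0xEB = 11101011 → 3-byte char #2 = EB A6 A8.
Offset 7: leading byte 0xF3 = 11110011 → 4-byte char #3 = F3 9B 95 87.
Offset 11: leading byte 0xE3 = 11100011 → 3-byte char #4 = E3 83 A1.
Offset 14: leading byte 0xEB = 11101011 → 3-byte char #5 = EB A4 98.
Offset 17: leading byte 0xD2 = 11010010 → 2-byte char #6 = D2 82.
Leading byte 0xD2 = 11010010 matches 110xxxxx → 2-byte sequence.
Byte 1: 0xD2 = 11010010, payload 10010 (5 bits).
Byte 2: 0x82 = 10000010 (10xxxxxx ✓), payload 000010.
Concatenate: 10010000010 = 0x482 (11 bits → U+0482).

U+0482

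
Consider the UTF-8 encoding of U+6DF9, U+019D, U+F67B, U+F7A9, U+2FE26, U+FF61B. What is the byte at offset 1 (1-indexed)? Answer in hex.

0xE6

1-indexed offset 1 is 0-indexed offset 0.
U+6DF9 → 3-byte form E6 B7 B9 at offsets 0–2.
Offset 0 falls in char 1's range; it's byte 1 of E6 B7 B9 = 0xE6.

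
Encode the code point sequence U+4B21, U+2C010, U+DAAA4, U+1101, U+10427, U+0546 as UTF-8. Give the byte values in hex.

U+4B21: 3-byte form → E4 AC A1.
U+2C010: 4-byte form → F0 AC 80 90.
U+DAAA4: 4-byte form → F3 9A AA A4.
U+1101: 3-byte form → E1 84 81.
U+10427: 4-byte form → F0 90 90 A7.
U+0546: 2-byte form → D5 86.
Concatenated (20 bytes): E4 AC A1 F0 AC 80 90 F3 9A AA A4 E1 84 81 F0 90 90 A7 D5 86.

E4 AC A1 F0 AC 80 90 F3 9A AA A4 E1 84 81 F0 90 90 A7 D5 86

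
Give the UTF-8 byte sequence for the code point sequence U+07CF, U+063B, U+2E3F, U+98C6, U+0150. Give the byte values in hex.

U+07CF: 2-byte form → DF 8F.
U+063B: 2-byte form → D8 BB.
U+2E3F: 3-byte form → E2 B8 BF.
U+98C6: 3-byte form → E9 A3 86.
U+0150: 2-byte form → C5 90.
Concatenated (12 bytes): DF 8F D8 BB E2 B8 BF E9 A3 86 C5 90.

DF 8F D8 BB E2 B8 BF E9 A3 86 C5 90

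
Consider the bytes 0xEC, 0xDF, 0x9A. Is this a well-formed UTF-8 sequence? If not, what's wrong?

Leading byte 0xEC = 11101100 → 3-byte form.
Byte 2 is 0xDF = 11011111, which is not 10xxxxxx — expected a continuation byte.

invalid (non-continuation byte where continuation expected)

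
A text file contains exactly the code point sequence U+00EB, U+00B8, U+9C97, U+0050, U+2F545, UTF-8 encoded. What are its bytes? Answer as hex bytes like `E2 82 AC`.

C3 AB C2 B8 E9 B2 97 50 F0 AF 95 85

U+00EB: 2-byte form → C3 AB.
U+00B8: 2-byte form → C2 B8.
U+9C97: 3-byte form → E9 B2 97.
U+0050: 1-byte form → 50.
U+2F545: 4-byte form → F0 AF 95 85.
Concatenated (12 bytes): C3 AB C2 B8 E9 B2 97 50 F0 AF 95 85.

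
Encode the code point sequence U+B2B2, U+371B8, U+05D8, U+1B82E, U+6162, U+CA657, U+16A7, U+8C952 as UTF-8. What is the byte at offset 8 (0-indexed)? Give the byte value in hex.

U+B2B2 → 3-byte form EB 8A B2 at offsets 0–2.
U+371B8 → 4-byte form F0 B7 86 B8 at offsets 3–6.
U+05D8 → 2-byte form D7 98 at offsets 7–8.
Offset 8 falls in char 3's range; it's byte 2 of D7 98 = 0x98.

0x98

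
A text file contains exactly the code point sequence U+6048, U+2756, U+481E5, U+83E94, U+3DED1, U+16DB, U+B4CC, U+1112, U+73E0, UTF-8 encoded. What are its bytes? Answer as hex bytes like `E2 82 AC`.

E6 81 88 E2 9D 96 F1 88 87 A5 F2 83 BA 94 F0 BD BB 91 E1 9B 9B EB 93 8C E1 84 92 E7 8F A0

U+6048: 3-byte form → E6 81 88.
U+2756: 3-byte form → E2 9D 96.
U+481E5: 4-byte form → F1 88 87 A5.
U+83E94: 4-byte form → F2 83 BA 94.
U+3DED1: 4-byte form → F0 BD BB 91.
U+16DB: 3-byte form → E1 9B 9B.
U+B4CC: 3-byte form → EB 93 8C.
U+1112: 3-byte form → E1 84 92.
U+73E0: 3-byte form → E7 8F A0.
Concatenated (30 bytes): E6 81 88 E2 9D 96 F1 88 87 A5 F2 83 BA 94 F0 BD BB 91 E1 9B 9B EB 93 8C E1 84 92 E7 8F A0.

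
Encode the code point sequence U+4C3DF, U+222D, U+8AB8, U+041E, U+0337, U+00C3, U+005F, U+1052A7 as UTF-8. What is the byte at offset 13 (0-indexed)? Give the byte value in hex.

0xB7

U+4C3DF → 4-byte form F1 8C 8F 9F at offsets 0–3.
U+222D → 3-byte form E2 88 AD at offsets 4–6.
U+8AB8 → 3-byte form E8 AA B8 at offsets 7–9.
U+041E → 2-byte form D0 9E at offsets 10–11.
U+0337 → 2-byte form CC B7 at offsets 12–13.
Offset 13 falls in char 5's range; it's byte 2 of CC B7 = 0xB7.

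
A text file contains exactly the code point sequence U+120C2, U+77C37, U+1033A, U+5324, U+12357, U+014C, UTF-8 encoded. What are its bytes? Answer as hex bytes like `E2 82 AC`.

F0 92 83 82 F1 B7 B0 B7 F0 90 8C BA E5 8C A4 F0 92 8D 97 C5 8C

U+120C2: 4-byte form → F0 92 83 82.
U+77C37: 4-byte form → F1 B7 B0 B7.
U+1033A: 4-byte form → F0 90 8C BA.
U+5324: 3-byte form → E5 8C A4.
U+12357: 4-byte form → F0 92 8D 97.
U+014C: 2-byte form → C5 8C.
Concatenated (21 bytes): F0 92 83 82 F1 B7 B0 B7 F0 90 8C BA E5 8C A4 F0 92 8D 97 C5 8C.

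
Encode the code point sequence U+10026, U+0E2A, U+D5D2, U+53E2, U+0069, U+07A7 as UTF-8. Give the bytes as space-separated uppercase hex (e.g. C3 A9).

U+10026: 4-byte form → F0 90 80 A6.
U+0E2A: 3-byte form → E0 B8 AA.
U+D5D2: 3-byte form → ED 97 92.
U+53E2: 3-byte form → E5 8F A2.
U+0069: 1-byte form → 69.
U+07A7: 2-byte form → DE A7.
Concatenated (16 bytes): F0 90 80 A6 E0 B8 AA ED 97 92 E5 8F A2 69 DE A7.

F0 90 80 A6 E0 B8 AA ED 97 92 E5 8F A2 69 DE A7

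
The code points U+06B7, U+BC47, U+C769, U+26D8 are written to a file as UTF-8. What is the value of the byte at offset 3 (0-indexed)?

U+06B7 → 2-byte form DA B7 at offsets 0–1.
U+BC47 → 3-byte form EB B1 87 at offsets 2–4.
Offset 3 falls in char 2's range; it's byte 2 of EB B1 87 = 0xB1.

0xB1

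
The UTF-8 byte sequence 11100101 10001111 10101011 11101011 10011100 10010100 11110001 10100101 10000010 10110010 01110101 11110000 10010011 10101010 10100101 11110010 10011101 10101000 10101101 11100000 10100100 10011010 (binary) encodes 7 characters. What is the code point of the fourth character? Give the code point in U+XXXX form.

U+0075

Offset 0: leading byte 0xE5 = 11100101 → 3-byte char #1 = E5 8F AB.
Offset 3: leading byte 0xEB = 11101011 → 3-byte char #2 = EB 9C 94.
Offset 6: leading byte 0xF1 = 11110001 → 4-byte char #3 = F1 A5 82 B2.
Offset 10: leading byte 0x75 = 01110101 → 1-byte char #4 = 75.
Leading byte 0x75 = 01110101 matches 0xxxxxxx → 1-byte sequence.
Byte 1: 0x75 = 01110101, payload 1110101 (7 bits).
Concatenate: 1110101 = 0x75 (7 bits → U+0075).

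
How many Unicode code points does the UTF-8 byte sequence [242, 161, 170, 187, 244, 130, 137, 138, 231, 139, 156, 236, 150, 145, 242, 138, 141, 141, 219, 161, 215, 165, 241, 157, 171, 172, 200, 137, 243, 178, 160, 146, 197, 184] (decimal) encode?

Byte at offset 0: 0xF2 = 11110010 → 4-byte char (#1). Advance 4.
Byte at offset 4: 0xF4 = 11110100 → 4-byte char (#2). Advance 4.
Byte at offset 8: 0xE7 = 11100111 → 3-byte char (#3). Advance 3.
Byte at offset 11: 0xEC = 11101100 → 3-byte char (#4). Advance 3.
Byte at offset 14: 0xF2 = 11110010 → 4-byte char (#5). Advance 4.
Byte at offset 18: 0xDB = 11011011 → 2-byte char (#6). Advance 2.
Byte at offset 20: 0xD7 = 11010111 → 2-byte char (#7). Advance 2.
Byte at offset 22: 0xF1 = 11110001 → 4-byte char (#8). Advance 4.
Byte at offset 26: 0xC8 = 11001000 → 2-byte char (#9). Advance 2.
Byte at offset 28: 0xF3 = 11110011 → 4-byte char (#10). Advance 4.
Byte at offset 32: 0xC5 = 11000101 → 2-byte char (#11). Advance 2.
Reached end at offset 34 after 11 code points.

11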